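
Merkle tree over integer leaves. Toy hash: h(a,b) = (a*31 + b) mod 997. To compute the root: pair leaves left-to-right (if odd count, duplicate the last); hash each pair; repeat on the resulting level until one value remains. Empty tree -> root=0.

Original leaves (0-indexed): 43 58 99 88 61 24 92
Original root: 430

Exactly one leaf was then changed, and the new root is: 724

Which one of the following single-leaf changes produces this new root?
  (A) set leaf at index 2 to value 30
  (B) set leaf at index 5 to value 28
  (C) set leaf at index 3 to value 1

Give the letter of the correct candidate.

Original leaves: [43, 58, 99, 88, 61, 24, 92]
Target new root: 724
Try each candidate change and compute the resulting root:
Candidate A: set leaf[2] = 30 -> leaves = [43, 58, 30, 88, 61, 24, 92]
  L0: [43, 58, 30, 88, 61, 24, 92]
  L1: h(43,58)=(43*31+58)%997=394 h(30,88)=(30*31+88)%997=21 h(61,24)=(61*31+24)%997=918 h(92,92)=(92*31+92)%997=950 -> [394, 21, 918, 950]
  L2: h(394,21)=(394*31+21)%997=271 h(918,950)=(918*31+950)%997=495 -> [271, 495]
  L3: h(271,495)=(271*31+495)%997=920 -> [920]
  root = 920 != target 724
Candidate B: set leaf[5] = 28 -> leaves = [43, 58, 99, 88, 61, 28, 92]
  L0: [43, 58, 99, 88, 61, 28, 92]
  L1: h(43,58)=(43*31+58)%997=394 h(99,88)=(99*31+88)%997=166 h(61,28)=(61*31+28)%997=922 h(92,92)=(92*31+92)%997=950 -> [394, 166, 922, 950]
  L2: h(394,166)=(394*31+166)%997=416 h(922,950)=(922*31+950)%997=619 -> [416, 619]
  L3: h(416,619)=(416*31+619)%997=554 -> [554]
  root = 554 != target 724
Candidate C: set leaf[3] = 1 -> leaves = [43, 58, 99, 1, 61, 24, 92]
  L0: [43, 58, 99, 1, 61, 24, 92]
  L1: h(43,58)=(43*31+58)%997=394 h(99,1)=(99*31+1)%997=79 h(61,24)=(61*31+24)%997=918 h(92,92)=(92*31+92)%997=950 -> [394, 79, 918, 950]
  L2: h(394,79)=(394*31+79)%997=329 h(918,950)=(918*31+950)%997=495 -> [329, 495]
  L3: h(329,495)=(329*31+495)%997=724 -> [724]
  root = 724 == target 724  ** MATCH **
Candidate C produces the target root.

Answer: C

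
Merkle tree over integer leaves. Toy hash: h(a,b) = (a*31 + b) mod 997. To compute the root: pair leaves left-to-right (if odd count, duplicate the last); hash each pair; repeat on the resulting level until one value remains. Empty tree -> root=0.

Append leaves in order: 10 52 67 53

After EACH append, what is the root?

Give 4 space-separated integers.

Answer: 10 362 405 391

Derivation:
After append 10 (leaves=[10]):
  L0: [10]
  root=10
After append 52 (leaves=[10, 52]):
  L0: [10, 52]
  L1: h(10,52)=(10*31+52)%997=362 -> [362]
  root=362
After append 67 (leaves=[10, 52, 67]):
  L0: [10, 52, 67]
  L1: h(10,52)=(10*31+52)%997=362 h(67,67)=(67*31+67)%997=150 -> [362, 150]
  L2: h(362,150)=(362*31+150)%997=405 -> [405]
  root=405
After append 53 (leaves=[10, 52, 67, 53]):
  L0: [10, 52, 67, 53]
  L1: h(10,52)=(10*31+52)%997=362 h(67,53)=(67*31+53)%997=136 -> [362, 136]
  L2: h(362,136)=(362*31+136)%997=391 -> [391]
  root=391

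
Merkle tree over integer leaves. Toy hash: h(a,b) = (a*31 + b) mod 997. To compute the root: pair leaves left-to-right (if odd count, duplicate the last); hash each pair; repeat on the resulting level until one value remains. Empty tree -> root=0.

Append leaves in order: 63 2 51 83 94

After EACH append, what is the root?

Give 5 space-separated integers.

After append 63 (leaves=[63]):
  L0: [63]
  root=63
After append 2 (leaves=[63, 2]):
  L0: [63, 2]
  L1: h(63,2)=(63*31+2)%997=958 -> [958]
  root=958
After append 51 (leaves=[63, 2, 51]):
  L0: [63, 2, 51]
  L1: h(63,2)=(63*31+2)%997=958 h(51,51)=(51*31+51)%997=635 -> [958, 635]
  L2: h(958,635)=(958*31+635)%997=423 -> [423]
  root=423
After append 83 (leaves=[63, 2, 51, 83]):
  L0: [63, 2, 51, 83]
  L1: h(63,2)=(63*31+2)%997=958 h(51,83)=(51*31+83)%997=667 -> [958, 667]
  L2: h(958,667)=(958*31+667)%997=455 -> [455]
  root=455
After append 94 (leaves=[63, 2, 51, 83, 94]):
  L0: [63, 2, 51, 83, 94]
  L1: h(63,2)=(63*31+2)%997=958 h(51,83)=(51*31+83)%997=667 h(94,94)=(94*31+94)%997=17 -> [958, 667, 17]
  L2: h(958,667)=(958*31+667)%997=455 h(17,17)=(17*31+17)%997=544 -> [455, 544]
  L3: h(455,544)=(455*31+544)%997=691 -> [691]
  root=691

Answer: 63 958 423 455 691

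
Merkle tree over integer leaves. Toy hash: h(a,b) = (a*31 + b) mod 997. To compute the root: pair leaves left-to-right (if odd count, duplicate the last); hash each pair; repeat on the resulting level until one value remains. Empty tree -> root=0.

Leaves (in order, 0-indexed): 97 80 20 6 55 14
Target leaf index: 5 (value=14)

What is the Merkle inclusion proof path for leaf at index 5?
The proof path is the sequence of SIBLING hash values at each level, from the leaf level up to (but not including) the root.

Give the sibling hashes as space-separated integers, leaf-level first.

Answer: 55 722 611

Derivation:
L0 (leaves): [97, 80, 20, 6, 55, 14], target index=5
L1: h(97,80)=(97*31+80)%997=96 [pair 0] h(20,6)=(20*31+6)%997=626 [pair 1] h(55,14)=(55*31+14)%997=722 [pair 2] -> [96, 626, 722]
  Sibling for proof at L0: 55
L2: h(96,626)=(96*31+626)%997=611 [pair 0] h(722,722)=(722*31+722)%997=173 [pair 1] -> [611, 173]
  Sibling for proof at L1: 722
L3: h(611,173)=(611*31+173)%997=171 [pair 0] -> [171]
  Sibling for proof at L2: 611
Root: 171
Proof path (sibling hashes from leaf to root): [55, 722, 611]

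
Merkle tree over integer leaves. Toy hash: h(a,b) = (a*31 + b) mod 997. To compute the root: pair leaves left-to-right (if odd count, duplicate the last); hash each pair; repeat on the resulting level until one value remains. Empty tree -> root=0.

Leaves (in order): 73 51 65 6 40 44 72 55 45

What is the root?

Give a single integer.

L0: [73, 51, 65, 6, 40, 44, 72, 55, 45]
L1: h(73,51)=(73*31+51)%997=320 h(65,6)=(65*31+6)%997=27 h(40,44)=(40*31+44)%997=287 h(72,55)=(72*31+55)%997=293 h(45,45)=(45*31+45)%997=443 -> [320, 27, 287, 293, 443]
L2: h(320,27)=(320*31+27)%997=974 h(287,293)=(287*31+293)%997=217 h(443,443)=(443*31+443)%997=218 -> [974, 217, 218]
L3: h(974,217)=(974*31+217)%997=501 h(218,218)=(218*31+218)%997=994 -> [501, 994]
L4: h(501,994)=(501*31+994)%997=573 -> [573]

Answer: 573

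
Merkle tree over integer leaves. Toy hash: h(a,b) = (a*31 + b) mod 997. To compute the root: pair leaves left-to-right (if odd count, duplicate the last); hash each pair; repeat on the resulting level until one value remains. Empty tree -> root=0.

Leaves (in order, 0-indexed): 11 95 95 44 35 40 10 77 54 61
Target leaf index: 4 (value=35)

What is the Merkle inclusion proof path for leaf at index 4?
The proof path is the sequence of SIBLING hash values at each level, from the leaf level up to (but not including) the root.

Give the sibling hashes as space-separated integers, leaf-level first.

Answer: 40 387 553 983

Derivation:
L0 (leaves): [11, 95, 95, 44, 35, 40, 10, 77, 54, 61], target index=4
L1: h(11,95)=(11*31+95)%997=436 [pair 0] h(95,44)=(95*31+44)%997=995 [pair 1] h(35,40)=(35*31+40)%997=128 [pair 2] h(10,77)=(10*31+77)%997=387 [pair 3] h(54,61)=(54*31+61)%997=738 [pair 4] -> [436, 995, 128, 387, 738]
  Sibling for proof at L0: 40
L2: h(436,995)=(436*31+995)%997=553 [pair 0] h(128,387)=(128*31+387)%997=367 [pair 1] h(738,738)=(738*31+738)%997=685 [pair 2] -> [553, 367, 685]
  Sibling for proof at L1: 387
L3: h(553,367)=(553*31+367)%997=561 [pair 0] h(685,685)=(685*31+685)%997=983 [pair 1] -> [561, 983]
  Sibling for proof at L2: 553
L4: h(561,983)=(561*31+983)%997=428 [pair 0] -> [428]
  Sibling for proof at L3: 983
Root: 428
Proof path (sibling hashes from leaf to root): [40, 387, 553, 983]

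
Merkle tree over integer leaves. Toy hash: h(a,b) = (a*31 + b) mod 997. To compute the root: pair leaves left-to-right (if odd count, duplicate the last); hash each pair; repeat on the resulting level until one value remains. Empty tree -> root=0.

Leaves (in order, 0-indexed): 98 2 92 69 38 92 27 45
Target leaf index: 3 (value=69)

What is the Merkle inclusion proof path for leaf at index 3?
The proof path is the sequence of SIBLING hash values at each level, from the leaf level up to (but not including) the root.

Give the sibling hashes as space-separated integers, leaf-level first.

Answer: 92 49 372

Derivation:
L0 (leaves): [98, 2, 92, 69, 38, 92, 27, 45], target index=3
L1: h(98,2)=(98*31+2)%997=49 [pair 0] h(92,69)=(92*31+69)%997=927 [pair 1] h(38,92)=(38*31+92)%997=273 [pair 2] h(27,45)=(27*31+45)%997=882 [pair 3] -> [49, 927, 273, 882]
  Sibling for proof at L0: 92
L2: h(49,927)=(49*31+927)%997=452 [pair 0] h(273,882)=(273*31+882)%997=372 [pair 1] -> [452, 372]
  Sibling for proof at L1: 49
L3: h(452,372)=(452*31+372)%997=426 [pair 0] -> [426]
  Sibling for proof at L2: 372
Root: 426
Proof path (sibling hashes from leaf to root): [92, 49, 372]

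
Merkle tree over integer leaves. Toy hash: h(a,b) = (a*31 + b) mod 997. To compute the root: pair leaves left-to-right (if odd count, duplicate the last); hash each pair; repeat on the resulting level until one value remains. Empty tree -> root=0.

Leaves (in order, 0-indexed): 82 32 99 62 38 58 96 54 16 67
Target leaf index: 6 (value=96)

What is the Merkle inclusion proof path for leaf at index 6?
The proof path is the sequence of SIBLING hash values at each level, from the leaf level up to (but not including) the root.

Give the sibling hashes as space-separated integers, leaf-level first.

L0 (leaves): [82, 32, 99, 62, 38, 58, 96, 54, 16, 67], target index=6
L1: h(82,32)=(82*31+32)%997=580 [pair 0] h(99,62)=(99*31+62)%997=140 [pair 1] h(38,58)=(38*31+58)%997=239 [pair 2] h(96,54)=(96*31+54)%997=39 [pair 3] h(16,67)=(16*31+67)%997=563 [pair 4] -> [580, 140, 239, 39, 563]
  Sibling for proof at L0: 54
L2: h(580,140)=(580*31+140)%997=174 [pair 0] h(239,39)=(239*31+39)%997=469 [pair 1] h(563,563)=(563*31+563)%997=70 [pair 2] -> [174, 469, 70]
  Sibling for proof at L1: 239
L3: h(174,469)=(174*31+469)%997=878 [pair 0] h(70,70)=(70*31+70)%997=246 [pair 1] -> [878, 246]
  Sibling for proof at L2: 174
L4: h(878,246)=(878*31+246)%997=545 [pair 0] -> [545]
  Sibling for proof at L3: 246
Root: 545
Proof path (sibling hashes from leaf to root): [54, 239, 174, 246]

Answer: 54 239 174 246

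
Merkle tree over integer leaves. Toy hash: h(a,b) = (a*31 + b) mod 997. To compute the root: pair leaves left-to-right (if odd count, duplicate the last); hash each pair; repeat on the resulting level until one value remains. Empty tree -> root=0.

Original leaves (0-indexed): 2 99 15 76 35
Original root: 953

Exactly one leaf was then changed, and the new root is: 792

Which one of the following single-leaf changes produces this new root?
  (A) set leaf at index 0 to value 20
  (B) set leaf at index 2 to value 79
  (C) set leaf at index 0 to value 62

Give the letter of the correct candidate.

Original leaves: [2, 99, 15, 76, 35]
Target new root: 792
Try each candidate change and compute the resulting root:
Candidate A: set leaf[0] = 20 -> leaves = [20, 99, 15, 76, 35]
  L0: [20, 99, 15, 76, 35]
  L1: h(20,99)=(20*31+99)%997=719 h(15,76)=(15*31+76)%997=541 h(35,35)=(35*31+35)%997=123 -> [719, 541, 123]
  L2: h(719,541)=(719*31+541)%997=896 h(123,123)=(123*31+123)%997=945 -> [896, 945]
  L3: h(896,945)=(896*31+945)%997=805 -> [805]
  root = 805 != target 792
Candidate B: set leaf[2] = 79 -> leaves = [2, 99, 79, 76, 35]
  L0: [2, 99, 79, 76, 35]
  L1: h(2,99)=(2*31+99)%997=161 h(79,76)=(79*31+76)%997=531 h(35,35)=(35*31+35)%997=123 -> [161, 531, 123]
  L2: h(161,531)=(161*31+531)%997=537 h(123,123)=(123*31+123)%997=945 -> [537, 945]
  L3: h(537,945)=(537*31+945)%997=643 -> [643]
  root = 643 != target 792
Candidate C: set leaf[0] = 62 -> leaves = [62, 99, 15, 76, 35]
  L0: [62, 99, 15, 76, 35]
  L1: h(62,99)=(62*31+99)%997=27 h(15,76)=(15*31+76)%997=541 h(35,35)=(35*31+35)%997=123 -> [27, 541, 123]
  L2: h(27,541)=(27*31+541)%997=381 h(123,123)=(123*31+123)%997=945 -> [381, 945]
  L3: h(381,945)=(381*31+945)%997=792 -> [792]
  root = 792 == target 792  ** MATCH **
Candidate C produces the target root.

Answer: C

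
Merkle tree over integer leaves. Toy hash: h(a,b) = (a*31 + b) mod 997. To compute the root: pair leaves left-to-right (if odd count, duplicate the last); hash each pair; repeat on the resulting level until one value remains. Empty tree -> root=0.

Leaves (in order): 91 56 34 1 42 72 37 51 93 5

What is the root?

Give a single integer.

Answer: 359

Derivation:
L0: [91, 56, 34, 1, 42, 72, 37, 51, 93, 5]
L1: h(91,56)=(91*31+56)%997=883 h(34,1)=(34*31+1)%997=58 h(42,72)=(42*31+72)%997=377 h(37,51)=(37*31+51)%997=201 h(93,5)=(93*31+5)%997=894 -> [883, 58, 377, 201, 894]
L2: h(883,58)=(883*31+58)%997=512 h(377,201)=(377*31+201)%997=921 h(894,894)=(894*31+894)%997=692 -> [512, 921, 692]
L3: h(512,921)=(512*31+921)%997=841 h(692,692)=(692*31+692)%997=210 -> [841, 210]
L4: h(841,210)=(841*31+210)%997=359 -> [359]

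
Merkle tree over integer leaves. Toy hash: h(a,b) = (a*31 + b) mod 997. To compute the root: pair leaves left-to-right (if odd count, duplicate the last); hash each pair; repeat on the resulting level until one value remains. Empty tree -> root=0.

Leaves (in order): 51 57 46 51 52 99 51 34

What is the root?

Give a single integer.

L0: [51, 57, 46, 51, 52, 99, 51, 34]
L1: h(51,57)=(51*31+57)%997=641 h(46,51)=(46*31+51)%997=480 h(52,99)=(52*31+99)%997=714 h(51,34)=(51*31+34)%997=618 -> [641, 480, 714, 618]
L2: h(641,480)=(641*31+480)%997=411 h(714,618)=(714*31+618)%997=818 -> [411, 818]
L3: h(411,818)=(411*31+818)%997=598 -> [598]

Answer: 598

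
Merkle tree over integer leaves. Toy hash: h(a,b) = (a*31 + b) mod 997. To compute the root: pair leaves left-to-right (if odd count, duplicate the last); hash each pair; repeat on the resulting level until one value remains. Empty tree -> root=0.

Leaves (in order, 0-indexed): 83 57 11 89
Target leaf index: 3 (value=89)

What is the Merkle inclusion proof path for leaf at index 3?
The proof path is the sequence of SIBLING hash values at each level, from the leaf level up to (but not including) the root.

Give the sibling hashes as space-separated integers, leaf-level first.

Answer: 11 636

Derivation:
L0 (leaves): [83, 57, 11, 89], target index=3
L1: h(83,57)=(83*31+57)%997=636 [pair 0] h(11,89)=(11*31+89)%997=430 [pair 1] -> [636, 430]
  Sibling for proof at L0: 11
L2: h(636,430)=(636*31+430)%997=206 [pair 0] -> [206]
  Sibling for proof at L1: 636
Root: 206
Proof path (sibling hashes from leaf to root): [11, 636]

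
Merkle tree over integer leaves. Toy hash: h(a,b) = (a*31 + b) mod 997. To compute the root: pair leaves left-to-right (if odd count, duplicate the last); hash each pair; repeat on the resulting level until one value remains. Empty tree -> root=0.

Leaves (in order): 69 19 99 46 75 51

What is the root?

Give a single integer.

Answer: 194

Derivation:
L0: [69, 19, 99, 46, 75, 51]
L1: h(69,19)=(69*31+19)%997=164 h(99,46)=(99*31+46)%997=124 h(75,51)=(75*31+51)%997=382 -> [164, 124, 382]
L2: h(164,124)=(164*31+124)%997=223 h(382,382)=(382*31+382)%997=260 -> [223, 260]
L3: h(223,260)=(223*31+260)%997=194 -> [194]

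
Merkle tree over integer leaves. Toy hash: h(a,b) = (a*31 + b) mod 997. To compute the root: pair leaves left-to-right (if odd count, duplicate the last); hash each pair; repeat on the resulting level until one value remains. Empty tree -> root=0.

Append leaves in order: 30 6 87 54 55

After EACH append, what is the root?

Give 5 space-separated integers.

Answer: 30 936 893 860 229

Derivation:
After append 30 (leaves=[30]):
  L0: [30]
  root=30
After append 6 (leaves=[30, 6]):
  L0: [30, 6]
  L1: h(30,6)=(30*31+6)%997=936 -> [936]
  root=936
After append 87 (leaves=[30, 6, 87]):
  L0: [30, 6, 87]
  L1: h(30,6)=(30*31+6)%997=936 h(87,87)=(87*31+87)%997=790 -> [936, 790]
  L2: h(936,790)=(936*31+790)%997=893 -> [893]
  root=893
After append 54 (leaves=[30, 6, 87, 54]):
  L0: [30, 6, 87, 54]
  L1: h(30,6)=(30*31+6)%997=936 h(87,54)=(87*31+54)%997=757 -> [936, 757]
  L2: h(936,757)=(936*31+757)%997=860 -> [860]
  root=860
After append 55 (leaves=[30, 6, 87, 54, 55]):
  L0: [30, 6, 87, 54, 55]
  L1: h(30,6)=(30*31+6)%997=936 h(87,54)=(87*31+54)%997=757 h(55,55)=(55*31+55)%997=763 -> [936, 757, 763]
  L2: h(936,757)=(936*31+757)%997=860 h(763,763)=(763*31+763)%997=488 -> [860, 488]
  L3: h(860,488)=(860*31+488)%997=229 -> [229]
  root=229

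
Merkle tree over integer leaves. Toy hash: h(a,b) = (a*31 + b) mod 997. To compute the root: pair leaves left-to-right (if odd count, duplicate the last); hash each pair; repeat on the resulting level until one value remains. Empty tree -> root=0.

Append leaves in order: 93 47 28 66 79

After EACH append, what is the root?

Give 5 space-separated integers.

Answer: 93 936 2 40 382

Derivation:
After append 93 (leaves=[93]):
  L0: [93]
  root=93
After append 47 (leaves=[93, 47]):
  L0: [93, 47]
  L1: h(93,47)=(93*31+47)%997=936 -> [936]
  root=936
After append 28 (leaves=[93, 47, 28]):
  L0: [93, 47, 28]
  L1: h(93,47)=(93*31+47)%997=936 h(28,28)=(28*31+28)%997=896 -> [936, 896]
  L2: h(936,896)=(936*31+896)%997=2 -> [2]
  root=2
After append 66 (leaves=[93, 47, 28, 66]):
  L0: [93, 47, 28, 66]
  L1: h(93,47)=(93*31+47)%997=936 h(28,66)=(28*31+66)%997=934 -> [936, 934]
  L2: h(936,934)=(936*31+934)%997=40 -> [40]
  root=40
After append 79 (leaves=[93, 47, 28, 66, 79]):
  L0: [93, 47, 28, 66, 79]
  L1: h(93,47)=(93*31+47)%997=936 h(28,66)=(28*31+66)%997=934 h(79,79)=(79*31+79)%997=534 -> [936, 934, 534]
  L2: h(936,934)=(936*31+934)%997=40 h(534,534)=(534*31+534)%997=139 -> [40, 139]
  L3: h(40,139)=(40*31+139)%997=382 -> [382]
  root=382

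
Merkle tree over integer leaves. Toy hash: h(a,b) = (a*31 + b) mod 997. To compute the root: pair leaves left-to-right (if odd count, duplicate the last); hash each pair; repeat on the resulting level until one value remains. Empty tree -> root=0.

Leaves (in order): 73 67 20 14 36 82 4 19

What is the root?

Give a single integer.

L0: [73, 67, 20, 14, 36, 82, 4, 19]
L1: h(73,67)=(73*31+67)%997=336 h(20,14)=(20*31+14)%997=634 h(36,82)=(36*31+82)%997=201 h(4,19)=(4*31+19)%997=143 -> [336, 634, 201, 143]
L2: h(336,634)=(336*31+634)%997=83 h(201,143)=(201*31+143)%997=392 -> [83, 392]
L3: h(83,392)=(83*31+392)%997=971 -> [971]

Answer: 971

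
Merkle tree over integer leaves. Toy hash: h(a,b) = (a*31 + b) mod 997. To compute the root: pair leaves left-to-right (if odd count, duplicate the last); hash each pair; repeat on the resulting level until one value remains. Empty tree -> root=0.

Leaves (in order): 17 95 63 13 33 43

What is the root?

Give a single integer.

L0: [17, 95, 63, 13, 33, 43]
L1: h(17,95)=(17*31+95)%997=622 h(63,13)=(63*31+13)%997=969 h(33,43)=(33*31+43)%997=69 -> [622, 969, 69]
L2: h(622,969)=(622*31+969)%997=311 h(69,69)=(69*31+69)%997=214 -> [311, 214]
L3: h(311,214)=(311*31+214)%997=882 -> [882]

Answer: 882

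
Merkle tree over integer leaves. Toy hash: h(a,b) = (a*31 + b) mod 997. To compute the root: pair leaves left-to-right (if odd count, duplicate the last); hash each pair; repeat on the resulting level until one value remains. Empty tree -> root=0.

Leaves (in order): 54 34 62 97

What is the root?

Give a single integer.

Answer: 132

Derivation:
L0: [54, 34, 62, 97]
L1: h(54,34)=(54*31+34)%997=711 h(62,97)=(62*31+97)%997=25 -> [711, 25]
L2: h(711,25)=(711*31+25)%997=132 -> [132]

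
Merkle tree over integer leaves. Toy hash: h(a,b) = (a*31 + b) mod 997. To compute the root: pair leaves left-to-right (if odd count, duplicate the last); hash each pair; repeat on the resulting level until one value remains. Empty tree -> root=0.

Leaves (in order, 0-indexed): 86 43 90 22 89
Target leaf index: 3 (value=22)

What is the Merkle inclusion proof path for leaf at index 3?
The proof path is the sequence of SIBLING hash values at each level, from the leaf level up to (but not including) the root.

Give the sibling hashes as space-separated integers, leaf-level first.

Answer: 90 715 409

Derivation:
L0 (leaves): [86, 43, 90, 22, 89], target index=3
L1: h(86,43)=(86*31+43)%997=715 [pair 0] h(90,22)=(90*31+22)%997=818 [pair 1] h(89,89)=(89*31+89)%997=854 [pair 2] -> [715, 818, 854]
  Sibling for proof at L0: 90
L2: h(715,818)=(715*31+818)%997=52 [pair 0] h(854,854)=(854*31+854)%997=409 [pair 1] -> [52, 409]
  Sibling for proof at L1: 715
L3: h(52,409)=(52*31+409)%997=27 [pair 0] -> [27]
  Sibling for proof at L2: 409
Root: 27
Proof path (sibling hashes from leaf to root): [90, 715, 409]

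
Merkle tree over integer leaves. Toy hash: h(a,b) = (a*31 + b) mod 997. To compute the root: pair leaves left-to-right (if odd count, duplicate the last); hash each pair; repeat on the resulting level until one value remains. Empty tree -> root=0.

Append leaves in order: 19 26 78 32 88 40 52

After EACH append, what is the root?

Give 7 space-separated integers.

After append 19 (leaves=[19]):
  L0: [19]
  root=19
After append 26 (leaves=[19, 26]):
  L0: [19, 26]
  L1: h(19,26)=(19*31+26)%997=615 -> [615]
  root=615
After append 78 (leaves=[19, 26, 78]):
  L0: [19, 26, 78]
  L1: h(19,26)=(19*31+26)%997=615 h(78,78)=(78*31+78)%997=502 -> [615, 502]
  L2: h(615,502)=(615*31+502)%997=624 -> [624]
  root=624
After append 32 (leaves=[19, 26, 78, 32]):
  L0: [19, 26, 78, 32]
  L1: h(19,26)=(19*31+26)%997=615 h(78,32)=(78*31+32)%997=456 -> [615, 456]
  L2: h(615,456)=(615*31+456)%997=578 -> [578]
  root=578
After append 88 (leaves=[19, 26, 78, 32, 88]):
  L0: [19, 26, 78, 32, 88]
  L1: h(19,26)=(19*31+26)%997=615 h(78,32)=(78*31+32)%997=456 h(88,88)=(88*31+88)%997=822 -> [615, 456, 822]
  L2: h(615,456)=(615*31+456)%997=578 h(822,822)=(822*31+822)%997=382 -> [578, 382]
  L3: h(578,382)=(578*31+382)%997=354 -> [354]
  root=354
After append 40 (leaves=[19, 26, 78, 32, 88, 40]):
  L0: [19, 26, 78, 32, 88, 40]
  L1: h(19,26)=(19*31+26)%997=615 h(78,32)=(78*31+32)%997=456 h(88,40)=(88*31+40)%997=774 -> [615, 456, 774]
  L2: h(615,456)=(615*31+456)%997=578 h(774,774)=(774*31+774)%997=840 -> [578, 840]
  L3: h(578,840)=(578*31+840)%997=812 -> [812]
  root=812
After append 52 (leaves=[19, 26, 78, 32, 88, 40, 52]):
  L0: [19, 26, 78, 32, 88, 40, 52]
  L1: h(19,26)=(19*31+26)%997=615 h(78,32)=(78*31+32)%997=456 h(88,40)=(88*31+40)%997=774 h(52,52)=(52*31+52)%997=667 -> [615, 456, 774, 667]
  L2: h(615,456)=(615*31+456)%997=578 h(774,667)=(774*31+667)%997=733 -> [578, 733]
  L3: h(578,733)=(578*31+733)%997=705 -> [705]
  root=705

Answer: 19 615 624 578 354 812 705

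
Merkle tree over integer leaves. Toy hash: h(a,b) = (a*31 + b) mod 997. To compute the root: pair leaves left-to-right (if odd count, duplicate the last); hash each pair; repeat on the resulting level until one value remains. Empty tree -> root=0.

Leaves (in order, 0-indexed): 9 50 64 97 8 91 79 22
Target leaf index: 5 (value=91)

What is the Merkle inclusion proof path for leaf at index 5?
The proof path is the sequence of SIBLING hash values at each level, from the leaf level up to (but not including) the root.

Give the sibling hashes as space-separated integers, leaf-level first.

Answer: 8 477 316

Derivation:
L0 (leaves): [9, 50, 64, 97, 8, 91, 79, 22], target index=5
L1: h(9,50)=(9*31+50)%997=329 [pair 0] h(64,97)=(64*31+97)%997=87 [pair 1] h(8,91)=(8*31+91)%997=339 [pair 2] h(79,22)=(79*31+22)%997=477 [pair 3] -> [329, 87, 339, 477]
  Sibling for proof at L0: 8
L2: h(329,87)=(329*31+87)%997=316 [pair 0] h(339,477)=(339*31+477)%997=19 [pair 1] -> [316, 19]
  Sibling for proof at L1: 477
L3: h(316,19)=(316*31+19)%997=842 [pair 0] -> [842]
  Sibling for proof at L2: 316
Root: 842
Proof path (sibling hashes from leaf to root): [8, 477, 316]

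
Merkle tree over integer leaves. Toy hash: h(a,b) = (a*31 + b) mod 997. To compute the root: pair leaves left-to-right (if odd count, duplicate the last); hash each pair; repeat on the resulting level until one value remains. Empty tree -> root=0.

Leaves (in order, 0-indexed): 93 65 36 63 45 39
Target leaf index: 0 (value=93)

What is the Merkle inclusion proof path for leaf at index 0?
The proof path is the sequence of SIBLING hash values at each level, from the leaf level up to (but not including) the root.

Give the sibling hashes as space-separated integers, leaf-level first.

L0 (leaves): [93, 65, 36, 63, 45, 39], target index=0
L1: h(93,65)=(93*31+65)%997=954 [pair 0] h(36,63)=(36*31+63)%997=182 [pair 1] h(45,39)=(45*31+39)%997=437 [pair 2] -> [954, 182, 437]
  Sibling for proof at L0: 65
L2: h(954,182)=(954*31+182)%997=843 [pair 0] h(437,437)=(437*31+437)%997=26 [pair 1] -> [843, 26]
  Sibling for proof at L1: 182
L3: h(843,26)=(843*31+26)%997=237 [pair 0] -> [237]
  Sibling for proof at L2: 26
Root: 237
Proof path (sibling hashes from leaf to root): [65, 182, 26]

Answer: 65 182 26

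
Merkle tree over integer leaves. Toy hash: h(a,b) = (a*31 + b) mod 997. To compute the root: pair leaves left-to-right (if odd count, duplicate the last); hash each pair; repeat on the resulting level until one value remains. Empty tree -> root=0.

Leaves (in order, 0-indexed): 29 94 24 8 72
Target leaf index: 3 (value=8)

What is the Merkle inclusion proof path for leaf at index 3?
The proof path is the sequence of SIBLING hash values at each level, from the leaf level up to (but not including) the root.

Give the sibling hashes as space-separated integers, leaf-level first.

Answer: 24 993 947

Derivation:
L0 (leaves): [29, 94, 24, 8, 72], target index=3
L1: h(29,94)=(29*31+94)%997=993 [pair 0] h(24,8)=(24*31+8)%997=752 [pair 1] h(72,72)=(72*31+72)%997=310 [pair 2] -> [993, 752, 310]
  Sibling for proof at L0: 24
L2: h(993,752)=(993*31+752)%997=628 [pair 0] h(310,310)=(310*31+310)%997=947 [pair 1] -> [628, 947]
  Sibling for proof at L1: 993
L3: h(628,947)=(628*31+947)%997=475 [pair 0] -> [475]
  Sibling for proof at L2: 947
Root: 475
Proof path (sibling hashes from leaf to root): [24, 993, 947]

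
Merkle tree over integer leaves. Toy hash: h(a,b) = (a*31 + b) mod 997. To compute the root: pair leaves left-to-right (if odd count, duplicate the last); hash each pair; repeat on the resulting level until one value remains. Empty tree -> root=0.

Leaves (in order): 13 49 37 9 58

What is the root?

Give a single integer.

L0: [13, 49, 37, 9, 58]
L1: h(13,49)=(13*31+49)%997=452 h(37,9)=(37*31+9)%997=159 h(58,58)=(58*31+58)%997=859 -> [452, 159, 859]
L2: h(452,159)=(452*31+159)%997=213 h(859,859)=(859*31+859)%997=569 -> [213, 569]
L3: h(213,569)=(213*31+569)%997=193 -> [193]

Answer: 193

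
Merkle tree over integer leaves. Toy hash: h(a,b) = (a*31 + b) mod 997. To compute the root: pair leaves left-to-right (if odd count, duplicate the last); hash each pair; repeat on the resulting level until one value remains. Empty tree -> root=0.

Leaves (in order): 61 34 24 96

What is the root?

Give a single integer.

L0: [61, 34, 24, 96]
L1: h(61,34)=(61*31+34)%997=928 h(24,96)=(24*31+96)%997=840 -> [928, 840]
L2: h(928,840)=(928*31+840)%997=695 -> [695]

Answer: 695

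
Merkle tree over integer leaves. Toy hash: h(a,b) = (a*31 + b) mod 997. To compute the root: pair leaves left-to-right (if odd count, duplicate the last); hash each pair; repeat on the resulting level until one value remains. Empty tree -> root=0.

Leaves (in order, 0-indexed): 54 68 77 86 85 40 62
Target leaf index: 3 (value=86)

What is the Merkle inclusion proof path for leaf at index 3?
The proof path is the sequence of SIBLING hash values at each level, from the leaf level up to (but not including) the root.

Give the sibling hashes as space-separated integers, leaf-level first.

Answer: 77 745 164

Derivation:
L0 (leaves): [54, 68, 77, 86, 85, 40, 62], target index=3
L1: h(54,68)=(54*31+68)%997=745 [pair 0] h(77,86)=(77*31+86)%997=479 [pair 1] h(85,40)=(85*31+40)%997=681 [pair 2] h(62,62)=(62*31+62)%997=987 [pair 3] -> [745, 479, 681, 987]
  Sibling for proof at L0: 77
L2: h(745,479)=(745*31+479)%997=643 [pair 0] h(681,987)=(681*31+987)%997=164 [pair 1] -> [643, 164]
  Sibling for proof at L1: 745
L3: h(643,164)=(643*31+164)%997=157 [pair 0] -> [157]
  Sibling for proof at L2: 164
Root: 157
Proof path (sibling hashes from leaf to root): [77, 745, 164]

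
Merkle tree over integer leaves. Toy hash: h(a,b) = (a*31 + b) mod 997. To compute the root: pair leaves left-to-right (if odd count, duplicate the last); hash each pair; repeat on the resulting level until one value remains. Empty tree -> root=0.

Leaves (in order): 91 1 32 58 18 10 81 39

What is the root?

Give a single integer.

L0: [91, 1, 32, 58, 18, 10, 81, 39]
L1: h(91,1)=(91*31+1)%997=828 h(32,58)=(32*31+58)%997=53 h(18,10)=(18*31+10)%997=568 h(81,39)=(81*31+39)%997=556 -> [828, 53, 568, 556]
L2: h(828,53)=(828*31+53)%997=796 h(568,556)=(568*31+556)%997=218 -> [796, 218]
L3: h(796,218)=(796*31+218)%997=966 -> [966]

Answer: 966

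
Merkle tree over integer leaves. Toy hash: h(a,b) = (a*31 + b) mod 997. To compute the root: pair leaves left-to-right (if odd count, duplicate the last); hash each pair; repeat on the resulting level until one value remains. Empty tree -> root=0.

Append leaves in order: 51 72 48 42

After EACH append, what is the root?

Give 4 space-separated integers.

After append 51 (leaves=[51]):
  L0: [51]
  root=51
After append 72 (leaves=[51, 72]):
  L0: [51, 72]
  L1: h(51,72)=(51*31+72)%997=656 -> [656]
  root=656
After append 48 (leaves=[51, 72, 48]):
  L0: [51, 72, 48]
  L1: h(51,72)=(51*31+72)%997=656 h(48,48)=(48*31+48)%997=539 -> [656, 539]
  L2: h(656,539)=(656*31+539)%997=935 -> [935]
  root=935
After append 42 (leaves=[51, 72, 48, 42]):
  L0: [51, 72, 48, 42]
  L1: h(51,72)=(51*31+72)%997=656 h(48,42)=(48*31+42)%997=533 -> [656, 533]
  L2: h(656,533)=(656*31+533)%997=929 -> [929]
  root=929

Answer: 51 656 935 929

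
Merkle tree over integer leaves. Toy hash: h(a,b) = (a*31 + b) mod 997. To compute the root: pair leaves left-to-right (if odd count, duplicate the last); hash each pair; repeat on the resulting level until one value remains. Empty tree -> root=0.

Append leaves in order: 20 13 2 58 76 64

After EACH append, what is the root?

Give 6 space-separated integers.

After append 20 (leaves=[20]):
  L0: [20]
  root=20
After append 13 (leaves=[20, 13]):
  L0: [20, 13]
  L1: h(20,13)=(20*31+13)%997=633 -> [633]
  root=633
After append 2 (leaves=[20, 13, 2]):
  L0: [20, 13, 2]
  L1: h(20,13)=(20*31+13)%997=633 h(2,2)=(2*31+2)%997=64 -> [633, 64]
  L2: h(633,64)=(633*31+64)%997=744 -> [744]
  root=744
After append 58 (leaves=[20, 13, 2, 58]):
  L0: [20, 13, 2, 58]
  L1: h(20,13)=(20*31+13)%997=633 h(2,58)=(2*31+58)%997=120 -> [633, 120]
  L2: h(633,120)=(633*31+120)%997=800 -> [800]
  root=800
After append 76 (leaves=[20, 13, 2, 58, 76]):
  L0: [20, 13, 2, 58, 76]
  L1: h(20,13)=(20*31+13)%997=633 h(2,58)=(2*31+58)%997=120 h(76,76)=(76*31+76)%997=438 -> [633, 120, 438]
  L2: h(633,120)=(633*31+120)%997=800 h(438,438)=(438*31+438)%997=58 -> [800, 58]
  L3: h(800,58)=(800*31+58)%997=930 -> [930]
  root=930
After append 64 (leaves=[20, 13, 2, 58, 76, 64]):
  L0: [20, 13, 2, 58, 76, 64]
  L1: h(20,13)=(20*31+13)%997=633 h(2,58)=(2*31+58)%997=120 h(76,64)=(76*31+64)%997=426 -> [633, 120, 426]
  L2: h(633,120)=(633*31+120)%997=800 h(426,426)=(426*31+426)%997=671 -> [800, 671]
  L3: h(800,671)=(800*31+671)%997=546 -> [546]
  root=546

Answer: 20 633 744 800 930 546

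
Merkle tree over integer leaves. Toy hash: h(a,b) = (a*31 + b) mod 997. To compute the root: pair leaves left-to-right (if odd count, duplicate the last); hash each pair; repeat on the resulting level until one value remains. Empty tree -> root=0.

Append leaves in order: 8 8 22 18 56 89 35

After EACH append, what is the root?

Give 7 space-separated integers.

After append 8 (leaves=[8]):
  L0: [8]
  root=8
After append 8 (leaves=[8, 8]):
  L0: [8, 8]
  L1: h(8,8)=(8*31+8)%997=256 -> [256]
  root=256
After append 22 (leaves=[8, 8, 22]):
  L0: [8, 8, 22]
  L1: h(8,8)=(8*31+8)%997=256 h(22,22)=(22*31+22)%997=704 -> [256, 704]
  L2: h(256,704)=(256*31+704)%997=664 -> [664]
  root=664
After append 18 (leaves=[8, 8, 22, 18]):
  L0: [8, 8, 22, 18]
  L1: h(8,8)=(8*31+8)%997=256 h(22,18)=(22*31+18)%997=700 -> [256, 700]
  L2: h(256,700)=(256*31+700)%997=660 -> [660]
  root=660
After append 56 (leaves=[8, 8, 22, 18, 56]):
  L0: [8, 8, 22, 18, 56]
  L1: h(8,8)=(8*31+8)%997=256 h(22,18)=(22*31+18)%997=700 h(56,56)=(56*31+56)%997=795 -> [256, 700, 795]
  L2: h(256,700)=(256*31+700)%997=660 h(795,795)=(795*31+795)%997=515 -> [660, 515]
  L3: h(660,515)=(660*31+515)%997=38 -> [38]
  root=38
After append 89 (leaves=[8, 8, 22, 18, 56, 89]):
  L0: [8, 8, 22, 18, 56, 89]
  L1: h(8,8)=(8*31+8)%997=256 h(22,18)=(22*31+18)%997=700 h(56,89)=(56*31+89)%997=828 -> [256, 700, 828]
  L2: h(256,700)=(256*31+700)%997=660 h(828,828)=(828*31+828)%997=574 -> [660, 574]
  L3: h(660,574)=(660*31+574)%997=97 -> [97]
  root=97
After append 35 (leaves=[8, 8, 22, 18, 56, 89, 35]):
  L0: [8, 8, 22, 18, 56, 89, 35]
  L1: h(8,8)=(8*31+8)%997=256 h(22,18)=(22*31+18)%997=700 h(56,89)=(56*31+89)%997=828 h(35,35)=(35*31+35)%997=123 -> [256, 700, 828, 123]
  L2: h(256,700)=(256*31+700)%997=660 h(828,123)=(828*31+123)%997=866 -> [660, 866]
  L3: h(660,866)=(660*31+866)%997=389 -> [389]
  root=389

Answer: 8 256 664 660 38 97 389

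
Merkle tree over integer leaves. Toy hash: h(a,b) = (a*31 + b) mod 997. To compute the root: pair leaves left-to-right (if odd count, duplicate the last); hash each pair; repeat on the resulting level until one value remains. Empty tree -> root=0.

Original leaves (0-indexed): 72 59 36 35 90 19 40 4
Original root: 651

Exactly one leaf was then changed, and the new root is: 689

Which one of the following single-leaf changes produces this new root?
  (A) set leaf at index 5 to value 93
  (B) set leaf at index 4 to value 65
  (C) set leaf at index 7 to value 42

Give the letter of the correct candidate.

Answer: C

Derivation:
Original leaves: [72, 59, 36, 35, 90, 19, 40, 4]
Target new root: 689
Try each candidate change and compute the resulting root:
Candidate A: set leaf[5] = 93 -> leaves = [72, 59, 36, 35, 90, 93, 40, 4]
  L0: [72, 59, 36, 35, 90, 93, 40, 4]
  L1: h(72,59)=(72*31+59)%997=297 h(36,35)=(36*31+35)%997=154 h(90,93)=(90*31+93)%997=889 h(40,4)=(40*31+4)%997=247 -> [297, 154, 889, 247]
  L2: h(297,154)=(297*31+154)%997=388 h(889,247)=(889*31+247)%997=887 -> [388, 887]
  L3: h(388,887)=(388*31+887)%997=951 -> [951]
  root = 951 != target 689
Candidate B: set leaf[4] = 65 -> leaves = [72, 59, 36, 35, 65, 19, 40, 4]
  L0: [72, 59, 36, 35, 65, 19, 40, 4]
  L1: h(72,59)=(72*31+59)%997=297 h(36,35)=(36*31+35)%997=154 h(65,19)=(65*31+19)%997=40 h(40,4)=(40*31+4)%997=247 -> [297, 154, 40, 247]
  L2: h(297,154)=(297*31+154)%997=388 h(40,247)=(40*31+247)%997=490 -> [388, 490]
  L3: h(388,490)=(388*31+490)%997=554 -> [554]
  root = 554 != target 689
Candidate C: set leaf[7] = 42 -> leaves = [72, 59, 36, 35, 90, 19, 40, 42]
  L0: [72, 59, 36, 35, 90, 19, 40, 42]
  L1: h(72,59)=(72*31+59)%997=297 h(36,35)=(36*31+35)%997=154 h(90,19)=(90*31+19)%997=815 h(40,42)=(40*31+42)%997=285 -> [297, 154, 815, 285]
  L2: h(297,154)=(297*31+154)%997=388 h(815,285)=(815*31+285)%997=625 -> [388, 625]
  L3: h(388,625)=(388*31+625)%997=689 -> [689]
  root = 689 == target 689  ** MATCH **
Candidate C produces the target root.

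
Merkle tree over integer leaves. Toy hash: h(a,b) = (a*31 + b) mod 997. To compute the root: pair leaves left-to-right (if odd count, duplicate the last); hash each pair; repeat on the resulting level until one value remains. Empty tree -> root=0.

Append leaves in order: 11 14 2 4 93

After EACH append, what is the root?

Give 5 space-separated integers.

After append 11 (leaves=[11]):
  L0: [11]
  root=11
After append 14 (leaves=[11, 14]):
  L0: [11, 14]
  L1: h(11,14)=(11*31+14)%997=355 -> [355]
  root=355
After append 2 (leaves=[11, 14, 2]):
  L0: [11, 14, 2]
  L1: h(11,14)=(11*31+14)%997=355 h(2,2)=(2*31+2)%997=64 -> [355, 64]
  L2: h(355,64)=(355*31+64)%997=102 -> [102]
  root=102
After append 4 (leaves=[11, 14, 2, 4]):
  L0: [11, 14, 2, 4]
  L1: h(11,14)=(11*31+14)%997=355 h(2,4)=(2*31+4)%997=66 -> [355, 66]
  L2: h(355,66)=(355*31+66)%997=104 -> [104]
  root=104
After append 93 (leaves=[11, 14, 2, 4, 93]):
  L0: [11, 14, 2, 4, 93]
  L1: h(11,14)=(11*31+14)%997=355 h(2,4)=(2*31+4)%997=66 h(93,93)=(93*31+93)%997=982 -> [355, 66, 982]
  L2: h(355,66)=(355*31+66)%997=104 h(982,982)=(982*31+982)%997=517 -> [104, 517]
  L3: h(104,517)=(104*31+517)%997=750 -> [750]
  root=750

Answer: 11 355 102 104 750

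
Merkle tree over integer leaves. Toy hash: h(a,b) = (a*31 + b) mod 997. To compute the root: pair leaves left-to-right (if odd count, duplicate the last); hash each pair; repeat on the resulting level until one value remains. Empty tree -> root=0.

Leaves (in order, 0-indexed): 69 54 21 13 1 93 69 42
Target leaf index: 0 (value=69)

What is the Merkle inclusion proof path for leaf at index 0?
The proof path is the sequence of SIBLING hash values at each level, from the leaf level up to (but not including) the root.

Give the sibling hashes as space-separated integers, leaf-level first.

L0 (leaves): [69, 54, 21, 13, 1, 93, 69, 42], target index=0
L1: h(69,54)=(69*31+54)%997=199 [pair 0] h(21,13)=(21*31+13)%997=664 [pair 1] h(1,93)=(1*31+93)%997=124 [pair 2] h(69,42)=(69*31+42)%997=187 [pair 3] -> [199, 664, 124, 187]
  Sibling for proof at L0: 54
L2: h(199,664)=(199*31+664)%997=851 [pair 0] h(124,187)=(124*31+187)%997=43 [pair 1] -> [851, 43]
  Sibling for proof at L1: 664
L3: h(851,43)=(851*31+43)%997=502 [pair 0] -> [502]
  Sibling for proof at L2: 43
Root: 502
Proof path (sibling hashes from leaf to root): [54, 664, 43]

Answer: 54 664 43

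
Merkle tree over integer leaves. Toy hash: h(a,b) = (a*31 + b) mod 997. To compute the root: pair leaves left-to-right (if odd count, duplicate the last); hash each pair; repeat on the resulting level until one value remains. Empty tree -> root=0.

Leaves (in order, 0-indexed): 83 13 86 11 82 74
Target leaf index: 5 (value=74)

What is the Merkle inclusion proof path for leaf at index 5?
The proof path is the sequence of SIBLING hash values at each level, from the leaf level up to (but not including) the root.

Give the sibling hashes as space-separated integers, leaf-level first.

L0 (leaves): [83, 13, 86, 11, 82, 74], target index=5
L1: h(83,13)=(83*31+13)%997=592 [pair 0] h(86,11)=(86*31+11)%997=683 [pair 1] h(82,74)=(82*31+74)%997=622 [pair 2] -> [592, 683, 622]
  Sibling for proof at L0: 82
L2: h(592,683)=(592*31+683)%997=92 [pair 0] h(622,622)=(622*31+622)%997=961 [pair 1] -> [92, 961]
  Sibling for proof at L1: 622
L3: h(92,961)=(92*31+961)%997=822 [pair 0] -> [822]
  Sibling for proof at L2: 92
Root: 822
Proof path (sibling hashes from leaf to root): [82, 622, 92]

Answer: 82 622 92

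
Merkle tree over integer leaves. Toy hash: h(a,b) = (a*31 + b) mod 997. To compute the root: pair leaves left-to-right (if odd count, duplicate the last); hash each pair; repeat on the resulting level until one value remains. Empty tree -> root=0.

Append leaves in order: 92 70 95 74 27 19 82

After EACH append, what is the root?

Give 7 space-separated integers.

Answer: 92 928 901 880 93 834 608

Derivation:
After append 92 (leaves=[92]):
  L0: [92]
  root=92
After append 70 (leaves=[92, 70]):
  L0: [92, 70]
  L1: h(92,70)=(92*31+70)%997=928 -> [928]
  root=928
After append 95 (leaves=[92, 70, 95]):
  L0: [92, 70, 95]
  L1: h(92,70)=(92*31+70)%997=928 h(95,95)=(95*31+95)%997=49 -> [928, 49]
  L2: h(928,49)=(928*31+49)%997=901 -> [901]
  root=901
After append 74 (leaves=[92, 70, 95, 74]):
  L0: [92, 70, 95, 74]
  L1: h(92,70)=(92*31+70)%997=928 h(95,74)=(95*31+74)%997=28 -> [928, 28]
  L2: h(928,28)=(928*31+28)%997=880 -> [880]
  root=880
After append 27 (leaves=[92, 70, 95, 74, 27]):
  L0: [92, 70, 95, 74, 27]
  L1: h(92,70)=(92*31+70)%997=928 h(95,74)=(95*31+74)%997=28 h(27,27)=(27*31+27)%997=864 -> [928, 28, 864]
  L2: h(928,28)=(928*31+28)%997=880 h(864,864)=(864*31+864)%997=729 -> [880, 729]
  L3: h(880,729)=(880*31+729)%997=93 -> [93]
  root=93
After append 19 (leaves=[92, 70, 95, 74, 27, 19]):
  L0: [92, 70, 95, 74, 27, 19]
  L1: h(92,70)=(92*31+70)%997=928 h(95,74)=(95*31+74)%997=28 h(27,19)=(27*31+19)%997=856 -> [928, 28, 856]
  L2: h(928,28)=(928*31+28)%997=880 h(856,856)=(856*31+856)%997=473 -> [880, 473]
  L3: h(880,473)=(880*31+473)%997=834 -> [834]
  root=834
After append 82 (leaves=[92, 70, 95, 74, 27, 19, 82]):
  L0: [92, 70, 95, 74, 27, 19, 82]
  L1: h(92,70)=(92*31+70)%997=928 h(95,74)=(95*31+74)%997=28 h(27,19)=(27*31+19)%997=856 h(82,82)=(82*31+82)%997=630 -> [928, 28, 856, 630]
  L2: h(928,28)=(928*31+28)%997=880 h(856,630)=(856*31+630)%997=247 -> [880, 247]
  L3: h(880,247)=(880*31+247)%997=608 -> [608]
  root=608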